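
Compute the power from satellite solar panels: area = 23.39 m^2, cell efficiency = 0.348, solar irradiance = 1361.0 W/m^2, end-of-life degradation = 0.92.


P = area * eta * S * degradation
P = 23.39 * 0.348 * 1361.0 * 0.92
P = 10191.9062 W

10191.9062 W


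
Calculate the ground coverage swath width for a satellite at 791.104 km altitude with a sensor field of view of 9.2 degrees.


FOV = 9.2 deg = 0.1605703 rad
swath = 2 * alt * tan(FOV/2) = 2 * 791.104 * tan(0.08028515)
swath = 2 * 791.104 * 0.08045809
swath = 127.3014 km

127.3014 km


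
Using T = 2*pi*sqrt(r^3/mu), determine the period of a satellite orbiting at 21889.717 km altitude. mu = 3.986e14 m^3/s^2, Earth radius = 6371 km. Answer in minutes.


r = 28260.7170 km = 2.8260717e+07 m
T = 2*pi*sqrt(r^3/mu) = 2*pi*sqrt(2.2570934e+22 / 3.986e14)
T = 47280.9273 s = 788.0155 min

788.0155 minutes


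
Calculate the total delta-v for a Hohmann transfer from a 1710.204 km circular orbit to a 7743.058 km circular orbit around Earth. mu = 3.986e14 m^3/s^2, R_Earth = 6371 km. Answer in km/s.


r1 = 8081.2040 km = 8.081204e+06 m
r2 = 14114.0580 km = 1.4114058e+07 m
dv1 = sqrt(mu/r1)*(sqrt(2*r2/(r1+r2)) - 1) = 897.1677 m/s
dv2 = sqrt(mu/r2)*(1 - sqrt(2*r1/(r1+r2))) = 779.3809 m/s
total dv = |dv1| + |dv2| = 897.1677 + 779.3809 = 1676.5486 m/s = 1.6765 km/s

1.6765 km/s


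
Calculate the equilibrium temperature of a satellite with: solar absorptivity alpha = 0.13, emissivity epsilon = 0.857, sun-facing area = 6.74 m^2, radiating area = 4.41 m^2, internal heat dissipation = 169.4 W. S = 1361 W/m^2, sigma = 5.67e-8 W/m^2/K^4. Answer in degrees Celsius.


Numerator = alpha*S*A_sun + Q_int = 0.13*1361*6.74 + 169.4 = 1361.9082 W
Denominator = eps*sigma*A_rad = 0.857*5.67e-8*4.41 = 2.1429028e-07 W/K^4
T^4 = 6.3554362e+09 K^4
T = 282.3491 K = 9.1991 C

9.1991 degrees Celsius


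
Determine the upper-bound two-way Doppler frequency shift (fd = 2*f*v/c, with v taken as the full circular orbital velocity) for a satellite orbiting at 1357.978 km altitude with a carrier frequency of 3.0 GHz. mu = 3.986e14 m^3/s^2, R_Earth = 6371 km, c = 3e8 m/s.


r = 7.728978e+06 m
v = sqrt(mu/r) = 7181.3751 m/s (worst-case radial velocity)
f = 3.0 GHz = 3.0e+09 Hz
fd = 2*f*v/c = 2*3.0e+09*7181.3751/3.0e+08
fd = 143627.5020 Hz

143627.5020 Hz


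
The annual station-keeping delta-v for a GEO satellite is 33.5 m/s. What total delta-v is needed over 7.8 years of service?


dV = rate * years = 33.5 * 7.8
dV = 261.3000 m/s

261.3000 m/s


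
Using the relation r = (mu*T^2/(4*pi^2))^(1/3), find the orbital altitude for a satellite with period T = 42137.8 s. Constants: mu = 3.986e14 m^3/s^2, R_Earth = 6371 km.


T = 42137.8 s
r = (mu*T^2/(4*pi^2))^(1/3) = (3.986e14 * 42137.8^2 / (4*pi^2))^(1/3)
r = 2.6172212e+07 m = 26172.2117 km
alt = r - R_E = 26172.2117 - 6371 = 19801.2117 km

19801.2117 km


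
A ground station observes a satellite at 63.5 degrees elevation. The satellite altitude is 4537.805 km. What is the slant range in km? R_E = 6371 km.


h = 4537.805 km, el = 63.5 deg
d = -R_E*sin(el) + sqrt((R_E*sin(el))^2 + 2*R_E*h + h^2)
d = -6371.0000*sin(1.1083) + sqrt((6371.0000*0.8949344)^2 + 2*6371.0000*4537.805 + 4537.805^2)
d = 4830.2740 km

4830.2740 km


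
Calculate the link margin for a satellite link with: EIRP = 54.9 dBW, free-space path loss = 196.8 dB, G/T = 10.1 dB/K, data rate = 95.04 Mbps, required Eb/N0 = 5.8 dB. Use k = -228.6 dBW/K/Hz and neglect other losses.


C/N0 = EIRP - FSPL + G/T - k = 54.9 - 196.8 + 10.1 - (-228.6)
C/N0 = 96.8000 dB-Hz
R_b = 95.04 Mbps = 9.504e+07 bps -> 10*log10(R_b) = 79.7791 dB-Hz
Eb/N0 = C/N0 - 10*log10(R_b) = 96.8000 - 79.7791 = 17.0209 dB
Margin = Eb/N0 - Eb/N0_req = 17.0209 - 5.8 = 11.2209 dB (link closes)

11.2209 dB


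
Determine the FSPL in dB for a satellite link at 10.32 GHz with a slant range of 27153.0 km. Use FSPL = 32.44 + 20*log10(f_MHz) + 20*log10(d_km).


f = 10.32 GHz = 10320.0000 MHz
d = 27153.0 km
FSPL = 32.44 + 20*log10(10320.0000) + 20*log10(27153.0)
FSPL = 32.44 + 80.2736 + 88.6764
FSPL = 201.3900 dB

201.3900 dB


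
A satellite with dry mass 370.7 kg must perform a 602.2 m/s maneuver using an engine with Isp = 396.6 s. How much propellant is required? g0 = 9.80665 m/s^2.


ve = Isp * g0 = 396.6 * 9.80665 = 3889.317390 m/s
mass ratio = exp(dv/ve) = exp(602.2/3889.317390) = 1.16746458
m_prop = m_dry * (mr - 1) = 370.7 * (1.16746458 - 1)
m_prop = 62.0791 kg

62.0791 kg


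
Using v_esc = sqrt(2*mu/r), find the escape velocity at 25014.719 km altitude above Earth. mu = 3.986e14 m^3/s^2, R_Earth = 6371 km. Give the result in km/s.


r = 6371.0 + 25014.719 = 31385.7190 km = 3.1385719e+07 m
v_esc = sqrt(2*mu/r) = sqrt(2*3.986e14 / 3.1385719e+07)
v_esc = 5039.8499 m/s = 5.0398 km/s

5.0398 km/s


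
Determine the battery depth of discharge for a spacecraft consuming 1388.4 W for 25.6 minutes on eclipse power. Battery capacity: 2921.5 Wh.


E_used = P * t / 60 = 1388.4 * 25.6 / 60 = 592.3840 Wh
DOD = E_used / E_total * 100 = 592.3840 / 2921.5 * 100
DOD = 20.2767 %

20.2767 %


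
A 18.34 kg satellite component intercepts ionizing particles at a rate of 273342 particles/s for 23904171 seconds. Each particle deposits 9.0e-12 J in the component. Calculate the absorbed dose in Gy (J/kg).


Total energy deposited = rate * time * E_per
  = 273342 * 23904171 * 9.0e-12 = 58.8061 J
Dose = E_total / mass = 58.8061 / 18.34
Dose = 3.2064 Gy

3.2064 Gy


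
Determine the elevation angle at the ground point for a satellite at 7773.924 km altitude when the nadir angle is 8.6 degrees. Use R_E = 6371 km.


r = R_E + alt = 14144.9240 km
Law of sines in the satellite / Earth-center / ground-point triangle:
  sin(nadir)/R_E = sin(90 + el)/r  =>  cos(el) = (r/R_E)*sin(nadir)
cos(el) = (14144.9240 / 6371.0000) * sin(8.6 deg) = 0.3319991
el = arccos(0.3319991) = 70.6098 deg
(Earth-central angle = 90 - nadir - el = 10.7902 deg)

70.6098 degrees


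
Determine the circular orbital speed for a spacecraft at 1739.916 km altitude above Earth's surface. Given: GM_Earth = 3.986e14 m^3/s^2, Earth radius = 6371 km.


r = R_E + alt = 6371.0 + 1739.916 = 8110.9160 km = 8.110916e+06 m
v = sqrt(mu/r) = sqrt(3.986e14 / 8.110916e+06) = 7010.2531 m/s = 7.0103 km/s

7.0103 km/s


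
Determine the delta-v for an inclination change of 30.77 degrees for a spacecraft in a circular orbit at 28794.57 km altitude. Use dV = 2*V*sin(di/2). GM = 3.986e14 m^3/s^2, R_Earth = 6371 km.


r = 35165.5700 km = 3.516557e+07 m
V = sqrt(mu/r) = 3366.7418 m/s
di = 30.77 deg = 0.5370378 rad
dV = 2*V*sin(di/2) = 2*3366.7418*sin(0.2685189)
dV = 1786.4182 m/s = 1.7864 km/s

1.7864 km/s


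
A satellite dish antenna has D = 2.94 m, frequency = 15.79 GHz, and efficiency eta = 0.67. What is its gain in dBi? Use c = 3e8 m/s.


lambda = c/f = 3e8 / 1.579e+10 = 0.01899937 m
G = eta*(pi*D/lambda)^2 = 0.67*(pi*2.94/0.01899937)^2
G = 158340.1163 (linear)
G = 10*log10(158340.1163) = 51.9959 dBi

51.9959 dBi


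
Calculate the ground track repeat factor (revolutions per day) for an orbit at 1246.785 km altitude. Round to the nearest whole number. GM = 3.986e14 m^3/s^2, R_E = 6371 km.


r = 7.617785e+06 m
T = 2*pi*sqrt(r^3/mu) = 6616.8957 s = 110.2816 min
revs/day = 1440 / 110.2816 = 13.0575
Rounded: 13 revolutions per day

13 revolutions per day


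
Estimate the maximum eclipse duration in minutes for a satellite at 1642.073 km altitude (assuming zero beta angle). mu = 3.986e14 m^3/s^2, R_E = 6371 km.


r = 8013.0730 km
T = 118.9758 min
Eclipse fraction = arcsin(R_E/r)/pi = arcsin(6371.0000/8013.0730)/pi
= arcsin(0.7950757)/pi = 0.2925689
Eclipse duration = 0.2925689 * 118.9758 = 34.8086 min

34.8086 minutes


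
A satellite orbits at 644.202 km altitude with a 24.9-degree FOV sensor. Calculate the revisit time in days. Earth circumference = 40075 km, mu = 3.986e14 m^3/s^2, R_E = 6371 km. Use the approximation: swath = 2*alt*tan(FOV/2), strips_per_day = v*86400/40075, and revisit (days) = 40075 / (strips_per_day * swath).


swath = 2*644.202*tan(0.2172935) = 284.4529 km
v = sqrt(mu/r) = 7537.8685 m/s = 7.5379 km/s
strips/day = v*86400/40075 = 7.5379*86400/40075 = 16.2513
coverage/day = strips * swath = 16.2513 * 284.4529 = 4622.7367 km
revisit = 40075 / 4622.7367 = 8.6691 days

8.6691 days


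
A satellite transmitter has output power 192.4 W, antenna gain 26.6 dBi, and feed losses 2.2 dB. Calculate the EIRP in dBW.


Pt = 192.4 W = 22.8421 dBW
EIRP = Pt_dBW + Gt - losses = 22.8421 + 26.6 - 2.2 = 47.2421 dBW

47.2421 dBW


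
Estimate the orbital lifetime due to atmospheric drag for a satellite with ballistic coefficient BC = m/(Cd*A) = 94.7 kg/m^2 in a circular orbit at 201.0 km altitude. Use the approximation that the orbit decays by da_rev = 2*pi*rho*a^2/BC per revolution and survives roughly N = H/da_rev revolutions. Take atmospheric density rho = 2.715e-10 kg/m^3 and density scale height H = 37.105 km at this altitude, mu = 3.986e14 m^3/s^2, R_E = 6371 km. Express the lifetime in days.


a = R_E + alt = 6572.0000 km = 6.572e+06 m
da_rev = 2*pi*rho*a^2/BC = 2*pi*2.715e-10*(6.572e+06)^2/94.7 = 778.027294 m per revolution
N = H/da_rev = 37105.0000 m / 778.027294 m = 47.6911 revolutions
P = 2*pi*sqrt(a^3/mu) = 5302.2177 s
lifetime = N*P = 47.6911 * 5302.2177 = 252868.7469 s = 2.9267 days

2.9267 days


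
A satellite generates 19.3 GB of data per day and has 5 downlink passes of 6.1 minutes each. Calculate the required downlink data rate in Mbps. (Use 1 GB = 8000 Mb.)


total contact time = 5 * 6.1 * 60 = 1830.0000 s
data = 19.3 GB = 154400.0000 Mb
rate = 154400.0000 / 1830.0000 = 84.3716 Mbps

84.3716 Mbps


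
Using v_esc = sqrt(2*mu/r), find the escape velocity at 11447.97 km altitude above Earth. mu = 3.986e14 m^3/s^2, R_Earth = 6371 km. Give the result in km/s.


r = 6371.0 + 11447.97 = 17818.9700 km = 1.781897e+07 m
v_esc = sqrt(2*mu/r) = sqrt(2*3.986e14 / 1.781897e+07)
v_esc = 6688.7097 m/s = 6.6887 km/s

6.6887 km/s


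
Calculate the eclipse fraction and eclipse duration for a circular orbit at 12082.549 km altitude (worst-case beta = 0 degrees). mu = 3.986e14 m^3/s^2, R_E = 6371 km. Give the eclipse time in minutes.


r = 18453.5490 km
T = 415.7955 min
Eclipse fraction = arcsin(R_E/r)/pi = arcsin(6371.0000/18453.5490)/pi
= arcsin(0.3452452)/pi = 0.1122043
Eclipse duration = 0.1122043 * 415.7955 = 46.6540 min

46.6540 minutes


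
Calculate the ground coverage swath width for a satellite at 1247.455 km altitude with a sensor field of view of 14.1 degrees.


FOV = 14.1 deg = 0.2460914 rad
swath = 2 * alt * tan(FOV/2) = 2 * 1247.455 * tan(0.1230457)
swath = 2 * 1247.455 * 0.1236705
swath = 308.5467 km

308.5467 km


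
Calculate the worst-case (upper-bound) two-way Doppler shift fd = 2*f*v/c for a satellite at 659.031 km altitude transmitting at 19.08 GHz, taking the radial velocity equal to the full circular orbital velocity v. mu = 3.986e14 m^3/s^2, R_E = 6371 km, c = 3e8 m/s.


r = 7.030031e+06 m
v = sqrt(mu/r) = 7529.9142 m/s (worst-case radial velocity)
f = 19.08 GHz = 1.908e+10 Hz
fd = 2*f*v/c = 2*1.908e+10*7529.9142/3.0e+08
fd = 957805.0851 Hz

957805.0851 Hz


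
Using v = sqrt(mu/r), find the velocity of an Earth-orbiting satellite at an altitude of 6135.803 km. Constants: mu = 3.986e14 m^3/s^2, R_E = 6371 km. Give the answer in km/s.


r = R_E + alt = 6371.0 + 6135.803 = 12506.8030 km = 1.2506803e+07 m
v = sqrt(mu/r) = sqrt(3.986e14 / 1.2506803e+07) = 5645.4101 m/s = 5.6454 km/s

5.6454 km/s


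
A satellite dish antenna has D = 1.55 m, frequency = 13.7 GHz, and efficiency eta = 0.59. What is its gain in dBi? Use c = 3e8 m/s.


lambda = c/f = 3e8 / 1.37e+10 = 0.02189781 m
G = eta*(pi*D/lambda)^2 = 0.59*(pi*1.55/0.02189781)^2
G = 29175.1957 (linear)
G = 10*log10(29175.1957) = 44.6501 dBi

44.6501 dBi


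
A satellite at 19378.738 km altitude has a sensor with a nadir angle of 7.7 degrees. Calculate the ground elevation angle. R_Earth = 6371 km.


r = R_E + alt = 25749.7380 km
Law of sines in the satellite / Earth-center / ground-point triangle:
  sin(nadir)/R_E = sin(90 + el)/r  =>  cos(el) = (r/R_E)*sin(nadir)
cos(el) = (25749.7380 / 6371.0000) * sin(7.7 deg) = 0.5415334
el = arccos(0.5415334) = 57.2119 deg
(Earth-central angle = 90 - nadir - el = 25.0881 deg)

57.2119 degrees


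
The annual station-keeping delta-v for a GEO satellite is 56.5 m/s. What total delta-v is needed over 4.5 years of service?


dV = rate * years = 56.5 * 4.5
dV = 254.2500 m/s

254.2500 m/s


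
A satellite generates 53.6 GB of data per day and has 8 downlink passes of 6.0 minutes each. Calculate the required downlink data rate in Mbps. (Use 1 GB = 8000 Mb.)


total contact time = 8 * 6.0 * 60 = 2880.0000 s
data = 53.6 GB = 428800.0000 Mb
rate = 428800.0000 / 2880.0000 = 148.8889 Mbps

148.8889 Mbps


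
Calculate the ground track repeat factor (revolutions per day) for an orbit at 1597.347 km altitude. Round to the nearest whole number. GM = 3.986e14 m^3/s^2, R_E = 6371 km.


r = 7.968347e+06 m
T = 2*pi*sqrt(r^3/mu) = 7078.8642 s = 117.9811 min
revs/day = 1440 / 117.9811 = 12.2053
Rounded: 12 revolutions per day

12 revolutions per day


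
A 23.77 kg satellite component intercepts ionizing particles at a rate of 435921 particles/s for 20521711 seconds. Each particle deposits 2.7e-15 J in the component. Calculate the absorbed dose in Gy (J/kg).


Total energy deposited = rate * time * E_per
  = 435921 * 20521711 * 2.7e-15 = 0.02415378 J
Dose = E_total / mass = 0.02415378 / 23.77
Dose = 0.001016146 Gy

0.0010 Gy


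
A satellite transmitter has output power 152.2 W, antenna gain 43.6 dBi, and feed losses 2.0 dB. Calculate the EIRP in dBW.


Pt = 152.2 W = 21.8241 dBW
EIRP = Pt_dBW + Gt - losses = 21.8241 + 43.6 - 2.0 = 63.4241 dBW

63.4241 dBW


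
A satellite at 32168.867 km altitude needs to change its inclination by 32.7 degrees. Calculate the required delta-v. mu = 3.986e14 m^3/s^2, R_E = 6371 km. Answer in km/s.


r = 38539.8670 km = 3.8539867e+07 m
V = sqrt(mu/r) = 3215.9815 m/s
di = 32.7 deg = 0.5707227 rad
dV = 2*V*sin(di/2) = 2*3215.9815*sin(0.2853613)
dV = 1810.6245 m/s = 1.8106 km/s

1.8106 km/s


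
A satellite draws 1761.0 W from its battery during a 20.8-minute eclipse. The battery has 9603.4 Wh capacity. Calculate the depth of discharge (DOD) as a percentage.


E_used = P * t / 60 = 1761.0 * 20.8 / 60 = 610.4800 Wh
DOD = E_used / E_total * 100 = 610.4800 / 9603.4 * 100
DOD = 6.3569 %

6.3569 %


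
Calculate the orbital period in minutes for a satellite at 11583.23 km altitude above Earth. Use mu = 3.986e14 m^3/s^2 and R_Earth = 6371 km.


r = 17954.2300 km = 1.795423e+07 m
T = 2*pi*sqrt(r^3/mu) = 2*pi*sqrt(5.7876246e+21 / 3.986e14)
T = 23942.0535 s = 399.0342 min

399.0342 minutes


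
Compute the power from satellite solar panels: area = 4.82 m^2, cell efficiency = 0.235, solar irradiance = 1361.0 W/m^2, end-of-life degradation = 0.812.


P = area * eta * S * degradation
P = 4.82 * 0.235 * 1361.0 * 0.812
P = 1251.7830 W

1251.7830 W


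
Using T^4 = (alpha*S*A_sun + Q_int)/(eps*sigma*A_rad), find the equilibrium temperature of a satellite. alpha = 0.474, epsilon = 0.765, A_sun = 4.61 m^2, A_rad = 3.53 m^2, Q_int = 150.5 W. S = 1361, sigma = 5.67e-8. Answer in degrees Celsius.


Numerator = alpha*S*A_sun + Q_int = 0.474*1361*4.61 + 150.5 = 3124.4755 W
Denominator = eps*sigma*A_rad = 0.765*5.67e-8*3.53 = 1.5311551e-07 W/K^4
T^4 = 2.0406002e+10 K^4
T = 377.9545 K = 104.8045 C

104.8045 degrees Celsius


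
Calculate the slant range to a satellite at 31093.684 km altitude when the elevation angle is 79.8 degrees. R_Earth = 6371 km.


h = 31093.684 km, el = 79.8 deg
d = -R_E*sin(el) + sqrt((R_E*sin(el))^2 + 2*R_E*h + h^2)
d = -6371.0000*sin(1.3928) + sqrt((6371.0000*0.9841956)^2 + 2*6371.0000*31093.684 + 31093.684^2)
d = 31177.3826 km

31177.3826 km


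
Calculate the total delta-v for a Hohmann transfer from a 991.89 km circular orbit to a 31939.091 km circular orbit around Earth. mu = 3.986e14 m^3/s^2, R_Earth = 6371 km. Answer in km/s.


r1 = 7362.8900 km = 7.36289e+06 m
r2 = 38310.0910 km = 3.8310091e+07 m
dv1 = sqrt(mu/r1)*(sqrt(2*r2/(r1+r2)) - 1) = 2172.1165 m/s
dv2 = sqrt(mu/r2)*(1 - sqrt(2*r1/(r1+r2))) = 1394.0499 m/s
total dv = |dv1| + |dv2| = 2172.1165 + 1394.0499 = 3566.1663 m/s = 3.5662 km/s

3.5662 km/s


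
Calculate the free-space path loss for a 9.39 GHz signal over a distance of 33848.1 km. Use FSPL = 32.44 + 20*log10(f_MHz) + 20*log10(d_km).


f = 9.39 GHz = 9390.0000 MHz
d = 33848.1 km
FSPL = 32.44 + 20*log10(9390.0000) + 20*log10(33848.1)
FSPL = 32.44 + 79.4533 + 90.5907
FSPL = 202.4840 dB

202.4840 dB


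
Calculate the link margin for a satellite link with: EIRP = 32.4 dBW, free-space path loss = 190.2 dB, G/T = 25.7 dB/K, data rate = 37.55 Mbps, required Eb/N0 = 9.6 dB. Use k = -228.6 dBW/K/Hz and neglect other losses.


C/N0 = EIRP - FSPL + G/T - k = 32.4 - 190.2 + 25.7 - (-228.6)
C/N0 = 96.5000 dB-Hz
R_b = 37.55 Mbps = 3.755e+07 bps -> 10*log10(R_b) = 75.7461 dB-Hz
Eb/N0 = C/N0 - 10*log10(R_b) = 96.5000 - 75.7461 = 20.7539 dB
Margin = Eb/N0 - Eb/N0_req = 20.7539 - 9.6 = 11.1539 dB (link closes)

11.1539 dB


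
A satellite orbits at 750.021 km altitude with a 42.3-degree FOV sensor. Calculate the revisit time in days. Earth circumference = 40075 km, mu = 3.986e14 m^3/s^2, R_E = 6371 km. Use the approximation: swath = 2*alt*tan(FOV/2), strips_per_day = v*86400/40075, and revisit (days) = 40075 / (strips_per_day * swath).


swath = 2*750.021*tan(0.3691371) = 580.3225 km
v = sqrt(mu/r) = 7481.6522 m/s = 7.4817 km/s
strips/day = v*86400/40075 = 7.4817*86400/40075 = 16.1301
coverage/day = strips * swath = 16.1301 * 580.3225 = 9360.6740 km
revisit = 40075 / 9360.6740 = 4.2812 days

4.2812 days


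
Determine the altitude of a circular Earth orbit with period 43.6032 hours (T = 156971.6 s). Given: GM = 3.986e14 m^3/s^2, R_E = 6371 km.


T = 156971.6 s
r = (mu*T^2/(4*pi^2))^(1/3) = (3.986e14 * 156971.6^2 / (4*pi^2))^(1/3)
r = 6.2893618e+07 m = 62893.6176 km
alt = r - R_E = 62893.6176 - 6371 = 56522.6176 km

56522.6176 km


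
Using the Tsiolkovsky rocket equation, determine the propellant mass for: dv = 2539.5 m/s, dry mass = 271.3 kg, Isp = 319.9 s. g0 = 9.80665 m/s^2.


ve = Isp * g0 = 319.9 * 9.80665 = 3137.147335 m/s
mass ratio = exp(dv/ve) = exp(2539.5/3137.147335) = 2.24676944
m_prop = m_dry * (mr - 1) = 271.3 * (2.24676944 - 1)
m_prop = 338.2485 kg

338.2485 kg


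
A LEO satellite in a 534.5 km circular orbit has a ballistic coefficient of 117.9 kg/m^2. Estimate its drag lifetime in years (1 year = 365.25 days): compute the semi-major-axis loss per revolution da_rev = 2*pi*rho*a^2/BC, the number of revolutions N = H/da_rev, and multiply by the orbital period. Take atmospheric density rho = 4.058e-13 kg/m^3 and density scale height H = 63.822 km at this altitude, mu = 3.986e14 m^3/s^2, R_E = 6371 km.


a = R_E + alt = 6905.5000 km = 6.9055e+06 m
da_rev = 2*pi*rho*a^2/BC = 2*pi*4.058e-13*(6.9055e+06)^2/117.9 = 1.031260 m per revolution
N = H/da_rev = 63822.0000 m / 1.031260 m = 61887.3725 revolutions
P = 2*pi*sqrt(a^3/mu) = 5710.8916 s
lifetime = N*P = 61887.3725 * 5710.8916 = 3.5343207e+08 s = 4090.6490 days
years = 4090.6490 / 365.25 = 11.1996 years

11.1996 years


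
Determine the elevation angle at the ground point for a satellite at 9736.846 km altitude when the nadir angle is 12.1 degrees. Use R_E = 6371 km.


r = R_E + alt = 16107.8460 km
Law of sines in the satellite / Earth-center / ground-point triangle:
  sin(nadir)/R_E = sin(90 + el)/r  =>  cos(el) = (r/R_E)*sin(nadir)
cos(el) = (16107.8460 / 6371.0000) * sin(12.1 deg) = 0.5299801
el = arccos(0.5299801) = 57.9959 deg
(Earth-central angle = 90 - nadir - el = 19.9041 deg)

57.9959 degrees


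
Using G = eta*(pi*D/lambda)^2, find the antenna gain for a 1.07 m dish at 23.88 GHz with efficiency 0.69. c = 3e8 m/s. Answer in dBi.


lambda = c/f = 3e8 / 2.388e+10 = 0.01256281 m
G = eta*(pi*D/lambda)^2 = 0.69*(pi*1.07/0.01256281)^2
G = 49401.7720 (linear)
G = 10*log10(49401.7720) = 46.9374 dBi

46.9374 dBi


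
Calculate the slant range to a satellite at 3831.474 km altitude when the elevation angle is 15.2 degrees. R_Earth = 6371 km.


h = 3831.474 km, el = 15.2 deg
d = -R_E*sin(el) + sqrt((R_E*sin(el))^2 + 2*R_E*h + h^2)
d = -6371.0000*sin(0.26529) + sqrt((6371.0000*0.2621892)^2 + 2*6371.0000*3831.474 + 3831.474^2)
d = 6471.5271 km

6471.5271 km


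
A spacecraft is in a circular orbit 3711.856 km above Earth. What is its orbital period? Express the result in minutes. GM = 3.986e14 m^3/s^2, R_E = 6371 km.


r = 10082.8560 km = 1.0082856e+07 m
T = 2*pi*sqrt(r^3/mu) = 2*pi*sqrt(1.0250633e+21 / 3.986e14)
T = 10075.9631 s = 167.9327 min

167.9327 minutes


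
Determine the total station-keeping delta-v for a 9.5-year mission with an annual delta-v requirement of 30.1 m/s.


dV = rate * years = 30.1 * 9.5
dV = 285.9500 m/s

285.9500 m/s


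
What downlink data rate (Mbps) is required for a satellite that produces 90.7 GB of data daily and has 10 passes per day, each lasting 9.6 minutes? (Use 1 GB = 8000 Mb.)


total contact time = 10 * 9.6 * 60 = 5760.0000 s
data = 90.7 GB = 725600.0000 Mb
rate = 725600.0000 / 5760.0000 = 125.9722 Mbps

125.9722 Mbps


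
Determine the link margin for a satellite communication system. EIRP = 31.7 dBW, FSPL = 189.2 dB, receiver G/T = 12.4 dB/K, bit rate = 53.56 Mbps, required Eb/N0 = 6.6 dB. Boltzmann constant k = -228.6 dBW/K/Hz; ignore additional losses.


C/N0 = EIRP - FSPL + G/T - k = 31.7 - 189.2 + 12.4 - (-228.6)
C/N0 = 83.5000 dB-Hz
R_b = 53.56 Mbps = 5.356e+07 bps -> 10*log10(R_b) = 77.2884 dB-Hz
Eb/N0 = C/N0 - 10*log10(R_b) = 83.5000 - 77.2884 = 6.2116 dB
Margin = Eb/N0 - Eb/N0_req = 6.2116 - 6.6 = -0.3884057 dB (negative margin: link does not close)

-0.3884 dB


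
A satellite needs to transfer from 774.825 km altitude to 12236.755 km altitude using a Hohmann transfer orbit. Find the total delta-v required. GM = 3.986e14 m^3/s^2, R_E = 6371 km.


r1 = 7145.8250 km = 7.145825e+06 m
r2 = 18607.7550 km = 1.8607755e+07 m
dv1 = sqrt(mu/r1)*(sqrt(2*r2/(r1+r2)) - 1) = 1509.4688 m/s
dv2 = sqrt(mu/r2)*(1 - sqrt(2*r1/(r1+r2))) = 1180.4860 m/s
total dv = |dv1| + |dv2| = 1509.4688 + 1180.4860 = 2689.9548 m/s = 2.6900 km/s

2.6900 km/s


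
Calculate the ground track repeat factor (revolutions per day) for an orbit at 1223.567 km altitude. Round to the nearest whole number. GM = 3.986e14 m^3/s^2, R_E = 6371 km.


r = 7.594567e+06 m
T = 2*pi*sqrt(r^3/mu) = 6586.6676 s = 109.7778 min
revs/day = 1440 / 109.7778 = 13.1174
Rounded: 13 revolutions per day

13 revolutions per day


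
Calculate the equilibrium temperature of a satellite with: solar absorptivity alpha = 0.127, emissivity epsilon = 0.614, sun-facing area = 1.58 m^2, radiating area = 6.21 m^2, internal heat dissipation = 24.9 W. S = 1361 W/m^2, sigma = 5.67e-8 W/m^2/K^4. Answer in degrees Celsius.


Numerator = alpha*S*A_sun + Q_int = 0.127*1361*1.58 + 24.9 = 297.9983 W
Denominator = eps*sigma*A_rad = 0.614*5.67e-8*6.21 = 2.161937e-07 W/K^4
T^4 = 1.3783855e+09 K^4
T = 192.6827 K = -80.4673 C

-80.4673 degrees Celsius


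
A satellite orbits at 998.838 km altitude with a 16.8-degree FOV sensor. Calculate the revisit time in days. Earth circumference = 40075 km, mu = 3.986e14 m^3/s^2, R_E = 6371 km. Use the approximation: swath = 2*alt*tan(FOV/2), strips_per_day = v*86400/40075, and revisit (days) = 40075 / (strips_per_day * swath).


swath = 2*998.838*tan(0.1466077) = 294.9911 km
v = sqrt(mu/r) = 7354.2718 m/s = 7.3543 km/s
strips/day = v*86400/40075 = 7.3543*86400/40075 = 15.8555
coverage/day = strips * swath = 15.8555 * 294.9911 = 4677.2312 km
revisit = 40075 / 4677.2312 = 8.5681 days

8.5681 days


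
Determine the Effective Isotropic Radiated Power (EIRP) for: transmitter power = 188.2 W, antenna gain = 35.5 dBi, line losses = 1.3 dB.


Pt = 188.2 W = 22.7462 dBW
EIRP = Pt_dBW + Gt - losses = 22.7462 + 35.5 - 1.3 = 56.9462 dBW

56.9462 dBW


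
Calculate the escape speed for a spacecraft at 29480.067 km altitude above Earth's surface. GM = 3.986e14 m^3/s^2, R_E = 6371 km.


r = 6371.0 + 29480.067 = 35851.0670 km = 3.5851067e+07 m
v_esc = sqrt(2*mu/r) = sqrt(2*3.986e14 / 3.5851067e+07)
v_esc = 4715.5527 m/s = 4.7156 km/s

4.7156 km/s


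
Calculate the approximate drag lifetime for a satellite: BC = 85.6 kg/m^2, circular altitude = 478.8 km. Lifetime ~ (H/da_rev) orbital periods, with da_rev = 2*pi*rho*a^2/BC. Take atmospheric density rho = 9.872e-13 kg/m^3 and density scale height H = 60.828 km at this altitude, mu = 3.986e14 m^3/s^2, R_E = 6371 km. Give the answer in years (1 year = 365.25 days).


a = R_E + alt = 6849.8000 km = 6.8498e+06 m
da_rev = 2*pi*rho*a^2/BC = 2*pi*9.872e-13*(6.8498e+06)^2/85.6 = 3.399907 m per revolution
N = H/da_rev = 60828.0000 m / 3.399907 m = 17891.0778 revolutions
P = 2*pi*sqrt(a^3/mu) = 5641.9347 s
lifetime = N*P = 17891.0778 * 5641.9347 = 1.0094029e+08 s = 1168.2904 days
years = 1168.2904 / 365.25 = 3.1986 years

3.1986 years


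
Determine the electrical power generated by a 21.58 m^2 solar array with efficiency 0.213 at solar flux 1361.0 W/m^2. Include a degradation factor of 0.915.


P = area * eta * S * degradation
P = 21.58 * 0.213 * 1361.0 * 0.915
P = 5724.1402 W

5724.1402 W


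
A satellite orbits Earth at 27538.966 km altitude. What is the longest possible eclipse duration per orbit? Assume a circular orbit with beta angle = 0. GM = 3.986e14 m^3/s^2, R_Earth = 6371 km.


r = 33909.9660 km
T = 1035.7406 min
Eclipse fraction = arcsin(R_E/r)/pi = arcsin(6371.0000/33909.9660)/pi
= arcsin(0.1878799)/pi = 0.06016156
Eclipse duration = 0.06016156 * 1035.7406 = 62.3118 min

62.3118 minutes


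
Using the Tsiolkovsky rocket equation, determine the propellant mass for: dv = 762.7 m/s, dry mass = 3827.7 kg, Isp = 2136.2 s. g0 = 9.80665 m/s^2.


ve = Isp * g0 = 2136.2 * 9.80665 = 20948.965730 m/s
mass ratio = exp(dv/ve) = exp(762.7/20948.965730) = 1.03707840
m_prop = m_dry * (mr - 1) = 3827.7 * (1.03707840 - 1)
m_prop = 141.9250 kg

141.9250 kg


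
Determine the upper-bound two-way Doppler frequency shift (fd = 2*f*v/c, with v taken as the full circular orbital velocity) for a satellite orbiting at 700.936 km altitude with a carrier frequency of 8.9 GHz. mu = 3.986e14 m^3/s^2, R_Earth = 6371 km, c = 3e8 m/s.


r = 7.071936e+06 m
v = sqrt(mu/r) = 7507.5717 m/s (worst-case radial velocity)
f = 8.9 GHz = 8.9e+09 Hz
fd = 2*f*v/c = 2*8.9e+09*7507.5717/3.0e+08
fd = 445449.2519 Hz

445449.2519 Hz


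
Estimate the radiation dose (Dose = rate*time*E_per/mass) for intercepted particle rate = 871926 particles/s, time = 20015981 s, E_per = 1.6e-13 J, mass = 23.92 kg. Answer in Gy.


Total energy deposited = rate * time * E_per
  = 871926 * 20015981 * 1.6e-13 = 2.7924 J
Dose = E_total / mass = 2.7924 / 23.92
Dose = 0.1167388 Gy

0.1167 Gy


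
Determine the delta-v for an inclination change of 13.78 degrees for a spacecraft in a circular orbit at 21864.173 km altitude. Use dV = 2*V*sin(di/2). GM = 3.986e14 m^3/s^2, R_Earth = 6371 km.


r = 28235.1730 km = 2.8235173e+07 m
V = sqrt(mu/r) = 3757.2788 m/s
di = 13.78 deg = 0.2405064 rad
dV = 2*V*sin(di/2) = 2*3757.2788*sin(0.1202532)
dV = 901.4731 m/s = 0.9014731 km/s

0.9015 km/s


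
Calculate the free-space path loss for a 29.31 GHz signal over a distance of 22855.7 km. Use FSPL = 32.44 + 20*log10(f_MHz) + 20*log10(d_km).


f = 29.31 GHz = 29310.0000 MHz
d = 22855.7 km
FSPL = 32.44 + 20*log10(29310.0000) + 20*log10(22855.7)
FSPL = 32.44 + 89.3403 + 87.1799
FSPL = 208.9602 dB

208.9602 dB


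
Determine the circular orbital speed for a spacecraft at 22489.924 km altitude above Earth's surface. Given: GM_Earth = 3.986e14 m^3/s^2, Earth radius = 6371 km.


r = R_E + alt = 6371.0 + 22489.924 = 28860.9240 km = 2.8860924e+07 m
v = sqrt(mu/r) = sqrt(3.986e14 / 2.8860924e+07) = 3716.3237 m/s = 3.7163 km/s

3.7163 km/s


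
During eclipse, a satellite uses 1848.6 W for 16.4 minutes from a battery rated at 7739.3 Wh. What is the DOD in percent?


E_used = P * t / 60 = 1848.6 * 16.4 / 60 = 505.2840 Wh
DOD = E_used / E_total * 100 = 505.2840 / 7739.3 * 100
DOD = 6.5288 %

6.5288 %


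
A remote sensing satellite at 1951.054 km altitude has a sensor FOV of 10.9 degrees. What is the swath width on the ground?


FOV = 10.9 deg = 0.1902409 rad
swath = 2 * alt * tan(FOV/2) = 2 * 1951.054 * tan(0.09512044)
swath = 2 * 1951.054 * 0.09540837
swath = 372.2937 km

372.2937 km


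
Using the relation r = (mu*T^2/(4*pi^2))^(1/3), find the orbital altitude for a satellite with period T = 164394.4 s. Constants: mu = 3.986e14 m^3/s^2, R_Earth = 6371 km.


T = 164394.4 s
r = (mu*T^2/(4*pi^2))^(1/3) = (3.986e14 * 164394.4^2 / (4*pi^2))^(1/3)
r = 6.4861034e+07 m = 64861.0337 km
alt = r - R_E = 64861.0337 - 6371 = 58490.0337 km

58490.0337 km


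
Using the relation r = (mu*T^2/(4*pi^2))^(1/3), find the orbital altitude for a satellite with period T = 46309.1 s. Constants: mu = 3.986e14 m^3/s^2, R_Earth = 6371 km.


T = 46309.1 s
r = (mu*T^2/(4*pi^2))^(1/3) = (3.986e14 * 46309.1^2 / (4*pi^2))^(1/3)
r = 2.7872125e+07 m = 27872.1249 km
alt = r - R_E = 27872.1249 - 6371 = 21501.1249 km

21501.1249 km


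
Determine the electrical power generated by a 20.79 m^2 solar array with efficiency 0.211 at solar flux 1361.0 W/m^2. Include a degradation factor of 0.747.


P = area * eta * S * degradation
P = 20.79 * 0.211 * 1361.0 * 0.747
P = 4459.8030 W

4459.8030 W


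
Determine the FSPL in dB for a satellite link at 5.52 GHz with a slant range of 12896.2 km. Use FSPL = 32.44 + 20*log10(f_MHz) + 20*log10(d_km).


f = 5.52 GHz = 5520.0000 MHz
d = 12896.2 km
FSPL = 32.44 + 20*log10(5520.0000) + 20*log10(12896.2)
FSPL = 32.44 + 74.8388 + 82.2092
FSPL = 189.4880 dB

189.4880 dB


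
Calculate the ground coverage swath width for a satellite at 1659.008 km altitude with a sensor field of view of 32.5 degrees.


FOV = 32.5 deg = 0.567232 rad
swath = 2 * alt * tan(FOV/2) = 2 * 1659.008 * tan(0.283616)
swath = 2 * 1659.008 * 0.2914734
swath = 967.1135 km

967.1135 km


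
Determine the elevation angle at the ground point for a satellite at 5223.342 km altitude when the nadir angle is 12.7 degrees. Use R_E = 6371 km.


r = R_E + alt = 11594.3420 km
Law of sines in the satellite / Earth-center / ground-point triangle:
  sin(nadir)/R_E = sin(90 + el)/r  =>  cos(el) = (r/R_E)*sin(nadir)
cos(el) = (11594.3420 / 6371.0000) * sin(12.7 deg) = 0.4000898
el = arccos(0.4000898) = 66.4162 deg
(Earth-central angle = 90 - nadir - el = 10.8838 deg)

66.4162 degrees


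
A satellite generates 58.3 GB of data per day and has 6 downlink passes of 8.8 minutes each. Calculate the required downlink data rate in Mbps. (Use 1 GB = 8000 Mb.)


total contact time = 6 * 8.8 * 60 = 3168.0000 s
data = 58.3 GB = 466400.0000 Mb
rate = 466400.0000 / 3168.0000 = 147.2222 Mbps

147.2222 Mbps


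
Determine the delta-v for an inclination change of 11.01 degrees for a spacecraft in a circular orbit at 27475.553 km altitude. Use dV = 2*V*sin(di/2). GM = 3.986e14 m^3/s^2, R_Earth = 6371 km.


r = 33846.5530 km = 3.3846553e+07 m
V = sqrt(mu/r) = 3431.7167 m/s
di = 11.01 deg = 0.1921608 rad
dV = 2*V*sin(di/2) = 2*3431.7167*sin(0.09608038)
dV = 658.4271 m/s = 0.6584271 km/s

0.6584 km/s


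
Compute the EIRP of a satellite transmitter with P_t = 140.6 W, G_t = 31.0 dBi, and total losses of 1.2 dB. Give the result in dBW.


Pt = 140.6 W = 21.4799 dBW
EIRP = Pt_dBW + Gt - losses = 21.4799 + 31.0 - 1.2 = 51.2799 dBW

51.2799 dBW


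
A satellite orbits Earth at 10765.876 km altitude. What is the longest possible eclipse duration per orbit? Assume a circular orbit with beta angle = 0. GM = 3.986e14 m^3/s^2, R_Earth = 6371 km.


r = 17136.8760 km
T = 372.0981 min
Eclipse fraction = arcsin(R_E/r)/pi = arcsin(6371.0000/17136.8760)/pi
= arcsin(0.3717714)/pi = 0.1212495
Eclipse duration = 0.1212495 * 372.0981 = 45.1167 min

45.1167 minutes


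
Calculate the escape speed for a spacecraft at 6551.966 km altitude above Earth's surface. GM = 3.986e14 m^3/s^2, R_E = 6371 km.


r = 6371.0 + 6551.966 = 12922.9660 km = 1.2922966e+07 m
v_esc = sqrt(2*mu/r) = sqrt(2*3.986e14 / 1.2922966e+07)
v_esc = 7854.2106 m/s = 7.8542 km/s

7.8542 km/s


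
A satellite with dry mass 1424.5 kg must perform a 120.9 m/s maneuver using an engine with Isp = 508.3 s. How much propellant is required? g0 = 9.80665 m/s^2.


ve = Isp * g0 = 508.3 * 9.80665 = 4984.720195 m/s
mass ratio = exp(dv/ve) = exp(120.9/4984.720195) = 1.02455064
m_prop = m_dry * (mr - 1) = 1424.5 * (1.02455064 - 1)
m_prop = 34.9724 kg

34.9724 kg


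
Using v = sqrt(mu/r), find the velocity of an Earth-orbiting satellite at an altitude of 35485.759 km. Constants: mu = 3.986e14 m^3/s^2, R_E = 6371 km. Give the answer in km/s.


r = R_E + alt = 6371.0 + 35485.759 = 41856.7590 km = 4.1856759e+07 m
v = sqrt(mu/r) = sqrt(3.986e14 / 4.1856759e+07) = 3085.9284 m/s = 3.0859 km/s

3.0859 km/s


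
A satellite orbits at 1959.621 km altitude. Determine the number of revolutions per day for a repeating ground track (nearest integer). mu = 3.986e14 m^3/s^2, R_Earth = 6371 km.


r = 8.330621e+06 m
T = 2*pi*sqrt(r^3/mu) = 7567.0619 s = 126.1177 min
revs/day = 1440 / 126.1177 = 11.4179
Rounded: 11 revolutions per day

11 revolutions per day


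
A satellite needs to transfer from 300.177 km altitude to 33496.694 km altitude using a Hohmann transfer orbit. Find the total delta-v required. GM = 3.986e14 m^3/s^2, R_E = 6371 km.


r1 = 6671.1770 km = 6.671177e+06 m
r2 = 39867.6940 km = 3.9867694e+07 m
dv1 = sqrt(mu/r1)*(sqrt(2*r2/(r1+r2)) - 1) = 2387.9907 m/s
dv2 = sqrt(mu/r2)*(1 - sqrt(2*r1/(r1+r2))) = 1468.9357 m/s
total dv = |dv1| + |dv2| = 2387.9907 + 1468.9357 = 3856.9264 m/s = 3.8569 km/s

3.8569 km/s


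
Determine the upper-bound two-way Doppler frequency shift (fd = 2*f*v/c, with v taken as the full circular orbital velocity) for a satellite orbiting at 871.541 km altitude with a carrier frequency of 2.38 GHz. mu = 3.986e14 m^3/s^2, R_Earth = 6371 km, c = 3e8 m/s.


r = 7.242541e+06 m
v = sqrt(mu/r) = 7418.6207 m/s (worst-case radial velocity)
f = 2.38 GHz = 2.38e+09 Hz
fd = 2*f*v/c = 2*2.38e+09*7418.6207/3.0e+08
fd = 117708.7815 Hz

117708.7815 Hz


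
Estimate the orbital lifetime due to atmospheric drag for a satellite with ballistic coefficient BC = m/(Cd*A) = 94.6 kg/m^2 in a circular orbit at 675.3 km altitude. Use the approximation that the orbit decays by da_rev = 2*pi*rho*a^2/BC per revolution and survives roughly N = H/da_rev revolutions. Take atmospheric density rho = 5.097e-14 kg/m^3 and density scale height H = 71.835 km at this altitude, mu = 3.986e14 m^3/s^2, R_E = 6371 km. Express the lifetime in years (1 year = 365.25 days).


a = R_E + alt = 7046.3000 km = 7.0463e+06 m
da_rev = 2*pi*rho*a^2/BC = 2*pi*5.097e-14*(7.0463e+06)^2/94.6 = 0.16808371 m per revolution
N = H/da_rev = 71835.0000 m / 0.16808371 m = 427376.3360 revolutions
P = 2*pi*sqrt(a^3/mu) = 5886.4426 s
lifetime = N*P = 427376.3360 * 5886.4426 = 2.5157263e+09 s = 29117.2023 days
years = 29117.2023 / 365.25 = 79.7186 years

79.7186 years


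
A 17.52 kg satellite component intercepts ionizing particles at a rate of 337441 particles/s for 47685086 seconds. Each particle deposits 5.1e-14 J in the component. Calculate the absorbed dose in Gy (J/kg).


Total energy deposited = rate * time * E_per
  = 337441 * 47685086 * 5.1e-14 = 0.8206361 J
Dose = E_total / mass = 0.8206361 / 17.52
Dose = 0.04683996 Gy

0.0468 Gy


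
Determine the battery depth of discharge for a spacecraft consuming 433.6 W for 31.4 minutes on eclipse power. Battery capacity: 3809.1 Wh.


E_used = P * t / 60 = 433.6 * 31.4 / 60 = 226.9173 Wh
DOD = E_used / E_total * 100 = 226.9173 / 3809.1 * 100
DOD = 5.9572 %

5.9572 %


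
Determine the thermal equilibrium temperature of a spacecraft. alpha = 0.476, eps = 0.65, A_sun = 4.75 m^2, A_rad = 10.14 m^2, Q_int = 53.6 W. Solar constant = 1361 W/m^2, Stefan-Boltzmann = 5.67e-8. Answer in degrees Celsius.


Numerator = alpha*S*A_sun + Q_int = 0.476*1361*4.75 + 53.6 = 3130.8210 W
Denominator = eps*sigma*A_rad = 0.65*5.67e-8*10.14 = 3.737097e-07 W/K^4
T^4 = 8.3776819e+09 K^4
T = 302.5387 K = 29.3887 C

29.3887 degrees Celsius


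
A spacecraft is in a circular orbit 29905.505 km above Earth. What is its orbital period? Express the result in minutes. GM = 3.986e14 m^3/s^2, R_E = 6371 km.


r = 36276.5050 km = 3.6276505e+07 m
T = 2*pi*sqrt(r^3/mu) = 2*pi*sqrt(4.773933e+22 / 3.986e14)
T = 68762.1393 s = 1146.0357 min

1146.0357 minutes


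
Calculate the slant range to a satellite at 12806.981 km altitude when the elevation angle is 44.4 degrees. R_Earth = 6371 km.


h = 12806.981 km, el = 44.4 deg
d = -R_E*sin(el) + sqrt((R_E*sin(el))^2 + 2*R_E*h + h^2)
d = -6371.0000*sin(0.7749262) + sqrt((6371.0000*0.6996633)^2 + 2*6371.0000*12806.981 + 12806.981^2)
d = 14172.3969 km

14172.3969 km


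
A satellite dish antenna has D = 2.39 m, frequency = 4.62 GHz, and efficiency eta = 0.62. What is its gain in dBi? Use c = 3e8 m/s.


lambda = c/f = 3e8 / 4.62e+09 = 0.06493506 m
G = eta*(pi*D/lambda)^2 = 0.62*(pi*2.39/0.06493506)^2
G = 8289.5065 (linear)
G = 10*log10(8289.5065) = 39.1853 dBi

39.1853 dBi


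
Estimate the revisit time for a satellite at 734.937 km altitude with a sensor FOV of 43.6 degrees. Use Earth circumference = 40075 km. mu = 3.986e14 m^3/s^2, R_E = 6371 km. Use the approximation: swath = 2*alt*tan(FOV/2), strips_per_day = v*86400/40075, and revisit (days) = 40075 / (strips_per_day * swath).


swath = 2*734.937*tan(0.3804818) = 587.9077 km
v = sqrt(mu/r) = 7489.5887 m/s = 7.4896 km/s
strips/day = v*86400/40075 = 7.4896*86400/40075 = 16.1472
coverage/day = strips * swath = 16.1472 * 587.9077 = 9493.0834 km
revisit = 40075 / 9493.0834 = 4.2215 days

4.2215 days


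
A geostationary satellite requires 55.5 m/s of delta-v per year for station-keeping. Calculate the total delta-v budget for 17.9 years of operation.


dV = rate * years = 55.5 * 17.9
dV = 993.4500 m/s

993.4500 m/s


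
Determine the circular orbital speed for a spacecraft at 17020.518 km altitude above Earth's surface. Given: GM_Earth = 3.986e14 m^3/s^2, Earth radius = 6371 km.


r = R_E + alt = 6371.0 + 17020.518 = 23391.5180 km = 2.3391518e+07 m
v = sqrt(mu/r) = sqrt(3.986e14 / 2.3391518e+07) = 4127.9977 m/s = 4.1280 km/s

4.1280 km/s


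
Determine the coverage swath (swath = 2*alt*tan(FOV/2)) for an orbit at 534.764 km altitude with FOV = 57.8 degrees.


FOV = 57.8 deg = 1.0088 rad
swath = 2 * alt * tan(FOV/2) = 2 * 534.764 * tan(0.5044002)
swath = 2 * 534.764 * 0.5520297
swath = 590.4112 km

590.4112 km


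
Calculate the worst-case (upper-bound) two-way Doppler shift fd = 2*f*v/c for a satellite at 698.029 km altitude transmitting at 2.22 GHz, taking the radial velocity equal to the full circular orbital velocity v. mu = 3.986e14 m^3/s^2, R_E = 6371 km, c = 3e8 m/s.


r = 7.069029e+06 m
v = sqrt(mu/r) = 7509.1152 m/s (worst-case radial velocity)
f = 2.22 GHz = 2.22e+09 Hz
fd = 2*f*v/c = 2*2.22e+09*7509.1152/3.0e+08
fd = 111134.9046 Hz

111134.9046 Hz


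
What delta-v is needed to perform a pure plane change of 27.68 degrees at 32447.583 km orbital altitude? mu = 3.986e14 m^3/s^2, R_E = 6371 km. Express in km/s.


r = 38818.5830 km = 3.8818583e+07 m
V = sqrt(mu/r) = 3204.4154 m/s
di = 27.68 deg = 0.4831071 rad
dV = 2*V*sin(di/2) = 2*3204.4154*sin(0.2415536)
dV = 1533.0652 m/s = 1.5331 km/s

1.5331 km/s


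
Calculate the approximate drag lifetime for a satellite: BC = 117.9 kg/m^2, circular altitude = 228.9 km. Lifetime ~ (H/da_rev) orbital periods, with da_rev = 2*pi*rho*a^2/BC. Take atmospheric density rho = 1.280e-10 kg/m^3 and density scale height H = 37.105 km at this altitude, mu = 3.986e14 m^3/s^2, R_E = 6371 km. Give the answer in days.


a = R_E + alt = 6599.9000 km = 6.5999e+06 m
da_rev = 2*pi*rho*a^2/BC = 2*pi*1.280e-10*(6.5999e+06)^2/117.9 = 297.132901 m per revolution
N = H/da_rev = 37105.0000 m / 297.132901 m = 124.8768 revolutions
P = 2*pi*sqrt(a^3/mu) = 5336.0176 s
lifetime = N*P = 124.8768 * 5336.0176 = 666344.6981 s = 7.7123 days

7.7123 days
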